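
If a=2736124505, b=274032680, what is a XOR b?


2736124505 ^ 274032680 = 3007355505

3007355505


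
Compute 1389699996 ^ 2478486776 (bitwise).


0b1010010110101010010001110011100 ^ 0b10010011101110101011010011111000 = 0b11000001011011111001011101100100 = 3245315940

3245315940


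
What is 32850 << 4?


0b1000000001010010 << 4 = 0b10000000010100100000 = 525600

525600


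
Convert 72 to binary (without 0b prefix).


72 = 1001000 in binary

1001000


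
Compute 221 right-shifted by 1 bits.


0b11011101 >> 1 = 0b1101110 = 110

110


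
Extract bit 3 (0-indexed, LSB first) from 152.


0b10011000, position 3 = 1

1


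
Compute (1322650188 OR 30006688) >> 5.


Step 1: 1322650188 | 30006688 = 1340071916
Step 2: 1340071916 >> 5 = 41877247

41877247


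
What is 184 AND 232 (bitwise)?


0b10111000 & 0b11101000 = 0b10101000 = 168

168


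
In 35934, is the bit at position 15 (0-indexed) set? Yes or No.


0b1000110001011110, bit 15 = 1. Yes

Yes


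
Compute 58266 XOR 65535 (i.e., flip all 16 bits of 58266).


58266 ^ 65535 = 7269

7269


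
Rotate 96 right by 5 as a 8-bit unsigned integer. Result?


Rotate 0b1100000 right by 5 (8-bit) = 0b11 = 3

3


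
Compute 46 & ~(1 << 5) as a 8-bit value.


46 & ~(1 << 5) = 14

14


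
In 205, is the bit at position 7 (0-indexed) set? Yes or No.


0b11001101, bit 7 = 1. Yes

Yes


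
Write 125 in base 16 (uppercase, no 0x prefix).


125 = 7D hex

7D


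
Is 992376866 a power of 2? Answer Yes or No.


0b111011001001100111100000100010. Multiple bits set => No

No


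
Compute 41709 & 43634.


0b1010001011101101 & 0b1010101001110010 = 0b1010001001100000 = 41568

41568


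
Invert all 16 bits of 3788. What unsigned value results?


3788 ^ 65535 = 61747

61747


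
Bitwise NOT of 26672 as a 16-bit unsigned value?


~0b110100000110000 = 0b1001011111001111 = 38863 (16-bit unsigned)

38863


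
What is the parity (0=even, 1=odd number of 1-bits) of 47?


0b101111 has 5 ones => parity 1

1


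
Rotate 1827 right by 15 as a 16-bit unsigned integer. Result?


Rotate 0b11100100011 right by 15 (16-bit) = 0b111001000110 = 3654

3654


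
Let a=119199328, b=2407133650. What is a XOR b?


119199328 ^ 2407133650 = 2288199602

2288199602


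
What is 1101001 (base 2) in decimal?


1101001 in decimal = 105

105


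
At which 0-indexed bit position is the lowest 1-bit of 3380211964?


0b11001001011110011111000011111100. Lowest set bit at position 2

2


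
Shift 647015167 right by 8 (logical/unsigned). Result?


0b100110100100001010101011111111 >> 8 = 0b1001101001000010101010 = 2527402

2527402


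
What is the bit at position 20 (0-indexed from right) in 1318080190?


0b1001110100100000100111010111110, position 20 = 1

1


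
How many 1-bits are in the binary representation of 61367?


0b1110111110110111 has 13 set bits

13


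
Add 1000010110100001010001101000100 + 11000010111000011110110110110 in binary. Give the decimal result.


1000010110100001010001101000100 + 11000010111000011110110110110 = 1011011001011001110000011111010 = 1529667834

1529667834


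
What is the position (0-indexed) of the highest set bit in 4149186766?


0b11110111010011111001000011001110. Highest set bit at position 31

31


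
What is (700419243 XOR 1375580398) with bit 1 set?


Step 1: 700419243 ^ 1375580398 = 2017606725
Step 2: 2017606725 | (1 << 1) = 2017606725 | 2 = 2017606727

2017606727


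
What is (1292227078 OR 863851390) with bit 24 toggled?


Step 1: 1292227078 | 863851390 = 2138952574
Step 2: 2138952574 ^ (1 << 24) = 2138952574 ^ 16777216 = 2122175358

2122175358


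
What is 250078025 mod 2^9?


250078025 & 511 = 329

329


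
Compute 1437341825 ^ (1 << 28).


1437341825 ^ (1 << 28) = 1437341825 ^ 268435456 = 1168906369

1168906369


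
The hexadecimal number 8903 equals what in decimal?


8903 hex = 35075 decimal

35075


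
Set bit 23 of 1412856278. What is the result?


1412856278 | (1 << 23) = 1412856278 | 8388608 = 1421244886

1421244886


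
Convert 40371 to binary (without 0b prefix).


40371 = 1001110110110011 in binary

1001110110110011


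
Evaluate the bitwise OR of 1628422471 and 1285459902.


0b1100001000011111100000101000111 | 0b1001100100111101000111110111110 = 0b1101101100111111100111111111111 = 1839190015

1839190015


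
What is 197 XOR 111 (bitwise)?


0b11000101 ^ 0b1101111 = 0b10101010 = 170

170


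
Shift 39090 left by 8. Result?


0b1001100010110010 << 8 = 0b100110001011001000000000 = 10007040

10007040


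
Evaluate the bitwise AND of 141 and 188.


0b10001101 & 0b10111100 = 0b10001100 = 140

140


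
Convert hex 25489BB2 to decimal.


25489BB2 hex = 625515442 decimal

625515442


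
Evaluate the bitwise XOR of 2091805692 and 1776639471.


0b1111100101011100110101111111100 ^ 0b1101001111001010101110111101111 = 0b10101010010110011011000010011 = 357250579

357250579


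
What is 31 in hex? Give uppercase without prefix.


31 = 1F hex

1F


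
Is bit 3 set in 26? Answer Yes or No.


0b11010, bit 3 = 1. Yes

Yes


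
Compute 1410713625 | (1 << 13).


1410713625 | (1 << 13) = 1410713625 | 8192 = 1410721817

1410721817


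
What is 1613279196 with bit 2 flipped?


1613279196 ^ (1 << 2) = 1613279196 ^ 4 = 1613279192

1613279192


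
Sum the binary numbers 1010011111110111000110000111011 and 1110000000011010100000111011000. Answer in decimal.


1010011111110111000110000111011 + 1110000000011010100000111011000 = 11000100000010001100111000010011 = 3288911379

3288911379


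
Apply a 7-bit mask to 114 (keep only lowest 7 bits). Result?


114 & 127 = 114

114


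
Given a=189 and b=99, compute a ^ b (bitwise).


189 ^ 99 = 222

222


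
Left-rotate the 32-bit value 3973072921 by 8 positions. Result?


Rotate 0b11101100110100000100100000011001 left by 8 (32-bit) = 0b11010000010010000001100111101100 = 3494386156

3494386156


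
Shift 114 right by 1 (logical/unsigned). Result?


0b1110010 >> 1 = 0b111001 = 57

57


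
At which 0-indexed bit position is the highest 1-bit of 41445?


0b1010000111100101. Highest set bit at position 15

15


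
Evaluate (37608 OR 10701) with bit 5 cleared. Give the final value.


Step 1: 37608 | 10701 = 48109
Step 2: 48109 & ~(1 << 5) = 48077

48077


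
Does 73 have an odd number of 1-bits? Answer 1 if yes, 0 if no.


0b1001001 has 3 ones => parity 1

1


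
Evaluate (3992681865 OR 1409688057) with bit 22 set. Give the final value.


Step 1: 3992681865 | 1409688057 = 4261379577
Step 2: 4261379577 | (1 << 22) = 4261379577 | 4194304 = 4261379577

4261379577


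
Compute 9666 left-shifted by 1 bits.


0b10010111000010 << 1 = 0b100101110000100 = 19332

19332


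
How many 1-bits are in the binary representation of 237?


0b11101101 has 6 set bits

6


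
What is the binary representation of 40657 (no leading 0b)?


40657 = 1001111011010001 in binary

1001111011010001


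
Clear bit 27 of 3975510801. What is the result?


3975510801 & ~(1 << 27) = 3841293073

3841293073


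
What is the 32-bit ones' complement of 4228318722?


4228318722 ^ 4294967295 = 66648573

66648573


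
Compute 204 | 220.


0b11001100 | 0b11011100 = 0b11011100 = 220

220


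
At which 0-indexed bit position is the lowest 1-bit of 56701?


0b1101110101111101. Lowest set bit at position 0

0


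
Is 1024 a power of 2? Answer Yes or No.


0b10000000000. Only one bit set => Yes

Yes


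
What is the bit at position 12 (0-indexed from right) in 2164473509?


0b10000001000000110011111010100101, position 12 = 1

1


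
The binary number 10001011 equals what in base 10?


10001011 in decimal = 139

139


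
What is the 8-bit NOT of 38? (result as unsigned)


~0b100110 = 0b11011001 = 217 (8-bit unsigned)

217


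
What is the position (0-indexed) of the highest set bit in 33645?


0b1000001101101101. Highest set bit at position 15

15


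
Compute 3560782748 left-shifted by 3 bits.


0b11010100001111010011101110011100 << 3 = 0b11010100001111010011101110011100000 = 28486261984

28486261984


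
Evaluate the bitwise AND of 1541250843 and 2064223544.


0b1011011110111011001111100011011 & 0b1111011000010011000110100111000 = 0b1011011000010011000110100011000 = 1527352600

1527352600


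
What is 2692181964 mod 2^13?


2692181964 & 8191 = 4044

4044


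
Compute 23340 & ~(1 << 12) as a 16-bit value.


23340 & ~(1 << 12) = 19244

19244


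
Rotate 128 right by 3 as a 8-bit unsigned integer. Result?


Rotate 0b10000000 right by 3 (8-bit) = 0b10000 = 16

16


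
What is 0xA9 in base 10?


A9 hex = 169 decimal

169


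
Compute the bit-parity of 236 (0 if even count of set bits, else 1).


0b11101100 has 5 ones => parity 1

1


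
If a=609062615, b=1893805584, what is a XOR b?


609062615 ^ 1893805584 = 1420599495

1420599495


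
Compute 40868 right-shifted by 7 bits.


0b1001111110100100 >> 7 = 0b100111111 = 319

319


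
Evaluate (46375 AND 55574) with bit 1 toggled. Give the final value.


Step 1: 46375 & 55574 = 37126
Step 2: 37126 ^ (1 << 1) = 37126 ^ 2 = 37124

37124


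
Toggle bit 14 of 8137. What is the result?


8137 ^ (1 << 14) = 8137 ^ 16384 = 24521

24521


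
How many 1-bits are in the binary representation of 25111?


0b110001000010111 has 7 set bits

7


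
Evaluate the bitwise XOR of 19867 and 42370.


0b100110110011011 ^ 0b1010010110000010 = 0b1110100000011001 = 59417

59417


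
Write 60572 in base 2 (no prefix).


60572 = 1110110010011100 in binary

1110110010011100


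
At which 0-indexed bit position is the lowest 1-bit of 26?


0b11010. Lowest set bit at position 1

1


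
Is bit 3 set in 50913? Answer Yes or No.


0b1100011011100001, bit 3 = 0. No

No


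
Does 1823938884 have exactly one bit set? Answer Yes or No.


0b1101100101101110001100101000100. Multiple bits set => No

No


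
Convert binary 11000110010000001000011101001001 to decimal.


11000110010000001000011101001001 in decimal = 3326117705

3326117705


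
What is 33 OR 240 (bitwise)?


0b100001 | 0b11110000 = 0b11110001 = 241

241


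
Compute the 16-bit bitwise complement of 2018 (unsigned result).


~0b11111100010 = 0b1111100000011101 = 63517 (16-bit unsigned)

63517


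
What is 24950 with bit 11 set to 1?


24950 | (1 << 11) = 24950 | 2048 = 26998

26998


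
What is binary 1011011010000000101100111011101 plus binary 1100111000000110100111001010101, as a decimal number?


1011011010000000101100111011101 + 1100111000000110100111001010101 = 11000010010000111010100000110010 = 3259213874

3259213874


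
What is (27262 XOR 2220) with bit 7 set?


Step 1: 27262 ^ 2220 = 25298
Step 2: 25298 | (1 << 7) = 25298 | 128 = 25298

25298


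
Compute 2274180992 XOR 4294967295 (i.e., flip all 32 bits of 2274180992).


2274180992 ^ 4294967295 = 2020786303

2020786303


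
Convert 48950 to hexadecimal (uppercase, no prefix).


48950 = BF36 hex

BF36


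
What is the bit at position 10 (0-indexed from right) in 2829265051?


0b10101000101000110010100010011011, position 10 = 0

0


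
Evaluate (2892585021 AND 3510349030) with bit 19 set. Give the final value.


Step 1: 2892585021 & 3510349030 = 2150172708
Step 2: 2150172708 | (1 << 19) = 2150172708 | 524288 = 2150172708

2150172708


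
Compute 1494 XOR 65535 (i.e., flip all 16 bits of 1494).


1494 ^ 65535 = 64041

64041


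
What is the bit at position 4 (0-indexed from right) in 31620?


0b111101110000100, position 4 = 0

0


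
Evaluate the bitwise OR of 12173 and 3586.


0b10111110001101 | 0b111000000010 = 0b10111110001111 = 12175

12175


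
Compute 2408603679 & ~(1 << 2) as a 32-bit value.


2408603679 & ~(1 << 2) = 2408603675

2408603675


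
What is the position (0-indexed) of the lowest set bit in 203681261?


0b1100001000111110110111101101. Lowest set bit at position 0

0


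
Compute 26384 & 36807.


0b110011100010000 & 0b1000111111000111 = 0b11100000000 = 1792

1792


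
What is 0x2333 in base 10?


2333 hex = 9011 decimal

9011


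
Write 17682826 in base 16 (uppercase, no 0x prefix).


17682826 = 10DD18A hex

10DD18A


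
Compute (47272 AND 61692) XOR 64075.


Step 1: 47272 & 61692 = 45224
Step 2: 45224 ^ 64075 = 19171

19171


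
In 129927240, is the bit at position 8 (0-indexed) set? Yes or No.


0b111101111101000100001001000, bit 8 = 0. No

No


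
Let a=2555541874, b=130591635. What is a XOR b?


2555541874 ^ 130591635 = 2677723873

2677723873


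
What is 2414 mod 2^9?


2414 & 511 = 366

366


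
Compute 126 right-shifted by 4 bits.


0b1111110 >> 4 = 0b111 = 7

7


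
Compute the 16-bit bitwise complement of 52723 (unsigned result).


~0b1100110111110011 = 0b11001000001100 = 12812 (16-bit unsigned)

12812


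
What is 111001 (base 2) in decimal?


111001 in decimal = 57

57


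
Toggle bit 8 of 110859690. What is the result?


110859690 ^ (1 << 8) = 110859690 ^ 256 = 110859434

110859434


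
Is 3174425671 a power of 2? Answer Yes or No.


0b10111101001101011110010001000111. Multiple bits set => No

No


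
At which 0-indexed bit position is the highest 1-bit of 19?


0b10011. Highest set bit at position 4

4


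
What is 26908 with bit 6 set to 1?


26908 | (1 << 6) = 26908 | 64 = 26972

26972


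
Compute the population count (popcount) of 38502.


0b1001011001100110 has 8 set bits

8


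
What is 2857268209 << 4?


0b10101010010011100111001111110001 << 4 = 0b101010100100111001110011111100010000 = 45716291344

45716291344


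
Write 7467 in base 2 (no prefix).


7467 = 1110100101011 in binary

1110100101011


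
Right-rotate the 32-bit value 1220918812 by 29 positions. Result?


Rotate 0b1001000110001011011111000011100 right by 29 (32-bit) = 0b1000110001011011111000011100010 = 1177415906

1177415906


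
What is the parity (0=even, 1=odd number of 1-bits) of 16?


0b10000 has 1 ones => parity 1

1


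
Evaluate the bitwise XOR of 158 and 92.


0b10011110 ^ 0b1011100 = 0b11000010 = 194

194


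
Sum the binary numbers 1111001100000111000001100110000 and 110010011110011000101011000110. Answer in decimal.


1111001100000111000001100110000 + 110010011110011000101011000110 = 10101011111111010000110111110110 = 2885488118

2885488118


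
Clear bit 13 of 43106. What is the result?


43106 & ~(1 << 13) = 34914

34914


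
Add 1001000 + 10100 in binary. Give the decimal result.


1001000 + 10100 = 1011100 = 92

92


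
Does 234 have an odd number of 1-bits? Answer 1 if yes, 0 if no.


0b11101010 has 5 ones => parity 1

1


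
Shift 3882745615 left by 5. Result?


0b11100111011011011111111100001111 << 5 = 0b1110011101101101111111110000111100000 = 124247859680

124247859680


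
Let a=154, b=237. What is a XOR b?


154 ^ 237 = 119

119


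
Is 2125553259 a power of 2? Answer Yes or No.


0b1111110101100010101111001101011. Multiple bits set => No

No


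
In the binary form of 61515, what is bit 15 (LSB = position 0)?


0b1111000001001011, position 15 = 1

1


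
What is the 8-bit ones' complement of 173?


173 ^ 255 = 82

82


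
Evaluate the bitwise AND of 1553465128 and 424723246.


0b1011100100101111111111100101000 & 0b11001010100001100001100101110 = 0b11000000100001100001100101000 = 403751720

403751720


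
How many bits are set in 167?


0b10100111 has 5 set bits

5


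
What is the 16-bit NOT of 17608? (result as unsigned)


~0b100010011001000 = 0b1011101100110111 = 47927 (16-bit unsigned)

47927


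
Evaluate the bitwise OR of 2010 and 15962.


0b11111011010 | 0b11111001011010 = 0b11111111011010 = 16346

16346


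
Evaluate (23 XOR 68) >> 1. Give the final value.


Step 1: 23 ^ 68 = 83
Step 2: 83 >> 1 = 41

41


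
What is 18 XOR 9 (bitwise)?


0b10010 ^ 0b1001 = 0b11011 = 27

27


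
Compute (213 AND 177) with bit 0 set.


Step 1: 213 & 177 = 145
Step 2: 145 | (1 << 0) = 145 | 1 = 145

145


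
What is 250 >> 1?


0b11111010 >> 1 = 0b1111101 = 125

125


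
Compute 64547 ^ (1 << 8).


64547 ^ (1 << 8) = 64547 ^ 256 = 64803

64803


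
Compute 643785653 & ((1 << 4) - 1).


643785653 & 15 = 5

5


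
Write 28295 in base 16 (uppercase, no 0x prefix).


28295 = 6E87 hex

6E87


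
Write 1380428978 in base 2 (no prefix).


1380428978 = 1010010010001111010110010110010 in binary

1010010010001111010110010110010


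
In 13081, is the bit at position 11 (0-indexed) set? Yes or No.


0b11001100011001, bit 11 = 0. No

No


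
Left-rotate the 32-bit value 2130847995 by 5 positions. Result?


Rotate 0b1111111000000100010100011111011 left by 5 (32-bit) = 0b11100000010001010001111101101111 = 3762626415

3762626415


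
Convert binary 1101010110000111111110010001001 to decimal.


1101010110000111111110010001001 in decimal = 1791229065

1791229065


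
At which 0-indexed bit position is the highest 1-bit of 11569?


0b10110100110001. Highest set bit at position 13

13


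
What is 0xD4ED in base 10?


D4ED hex = 54509 decimal

54509


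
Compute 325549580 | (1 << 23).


325549580 | (1 << 23) = 325549580 | 8388608 = 333938188

333938188


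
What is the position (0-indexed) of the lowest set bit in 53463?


0b1101000011010111. Lowest set bit at position 0

0


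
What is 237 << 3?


0b11101101 << 3 = 0b11101101000 = 1896

1896


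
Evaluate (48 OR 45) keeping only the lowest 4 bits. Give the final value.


Step 1: 48 | 45 = 61
Step 2: 61 & 15 = 13

13


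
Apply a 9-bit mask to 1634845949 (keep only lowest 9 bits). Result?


1634845949 & 511 = 253

253


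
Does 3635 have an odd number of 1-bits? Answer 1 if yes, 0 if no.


0b111000110011 has 7 ones => parity 1

1


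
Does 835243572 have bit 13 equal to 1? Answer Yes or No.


0b110001110010001100111000110100, bit 13 = 0. No

No


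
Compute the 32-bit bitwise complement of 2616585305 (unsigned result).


~0b10011011111101011110110001011001 = 0b1100100000010100001001110100110 = 1678381990 (32-bit unsigned)

1678381990


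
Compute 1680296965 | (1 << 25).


1680296965 | (1 << 25) = 1680296965 | 33554432 = 1713851397

1713851397


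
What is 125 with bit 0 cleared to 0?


125 & ~(1 << 0) = 124

124


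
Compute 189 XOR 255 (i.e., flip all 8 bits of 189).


189 ^ 255 = 66

66


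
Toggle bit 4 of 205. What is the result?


205 ^ (1 << 4) = 205 ^ 16 = 221

221


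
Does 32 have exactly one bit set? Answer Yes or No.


0b100000. Only one bit set => Yes

Yes


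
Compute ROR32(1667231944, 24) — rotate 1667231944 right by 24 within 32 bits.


Rotate 0b1100011010111111111000011001000 right by 24 (32-bit) = 0b1011111111100001100100001100011 = 1609615459

1609615459


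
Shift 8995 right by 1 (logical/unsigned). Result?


0b10001100100011 >> 1 = 0b1000110010001 = 4497

4497


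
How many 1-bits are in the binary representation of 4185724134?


0b11111001011111010001010011100110 has 19 set bits

19


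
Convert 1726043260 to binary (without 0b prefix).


1726043260 = 1100110111000010101010001111100 in binary

1100110111000010101010001111100


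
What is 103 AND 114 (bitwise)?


0b1100111 & 0b1110010 = 0b1100010 = 98

98


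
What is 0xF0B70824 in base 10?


F0B70824 hex = 4038527012 decimal

4038527012


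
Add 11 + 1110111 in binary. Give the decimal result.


11 + 1110111 = 1111010 = 122

122


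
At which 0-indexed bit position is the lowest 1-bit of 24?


0b11000. Lowest set bit at position 3

3


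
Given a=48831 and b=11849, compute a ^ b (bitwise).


48831 ^ 11849 = 37110

37110


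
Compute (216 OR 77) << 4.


Step 1: 216 | 77 = 221
Step 2: 221 << 4 = 3536

3536


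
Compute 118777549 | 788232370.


0b111000101000110011011001101 | 0b101110111110110111100010110010 = 0b101111111111110111111011111111 = 805273343

805273343


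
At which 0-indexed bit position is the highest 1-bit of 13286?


0b11001111100110. Highest set bit at position 13

13


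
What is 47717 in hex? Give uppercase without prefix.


47717 = BA65 hex

BA65


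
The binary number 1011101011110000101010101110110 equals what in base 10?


1011101011110000101010101110110 in decimal = 1568167286

1568167286


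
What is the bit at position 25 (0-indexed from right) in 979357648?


0b111010010111111100111111010000, position 25 = 1

1


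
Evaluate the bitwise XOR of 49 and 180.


0b110001 ^ 0b10110100 = 0b10000101 = 133

133


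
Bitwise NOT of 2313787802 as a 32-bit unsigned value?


~0b10001001111010011001100110011010 = 0b1110110000101100110011001100101 = 1981179493 (32-bit unsigned)

1981179493


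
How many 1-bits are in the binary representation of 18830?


0b100100110001110 has 7 set bits

7


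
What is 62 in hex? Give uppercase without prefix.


62 = 3E hex

3E


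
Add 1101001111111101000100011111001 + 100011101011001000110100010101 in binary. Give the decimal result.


1101001111111101000100011111001 + 100011101011001000110100010101 = 10001101101010110001011000001110 = 2376799758

2376799758


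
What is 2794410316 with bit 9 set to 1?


2794410316 | (1 << 9) = 2794410316 | 512 = 2794410828

2794410828


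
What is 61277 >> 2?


0b1110111101011101 >> 2 = 0b11101111010111 = 15319

15319


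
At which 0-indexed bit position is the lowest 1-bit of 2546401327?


0b10010111110001110000000000101111. Lowest set bit at position 0

0


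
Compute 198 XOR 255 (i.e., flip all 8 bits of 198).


198 ^ 255 = 57

57


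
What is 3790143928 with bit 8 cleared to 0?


3790143928 & ~(1 << 8) = 3790143672

3790143672


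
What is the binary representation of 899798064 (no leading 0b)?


899798064 = 110101101000011101010000110000 in binary

110101101000011101010000110000


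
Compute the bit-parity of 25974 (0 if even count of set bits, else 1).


0b110010101110110 has 9 ones => parity 1

1


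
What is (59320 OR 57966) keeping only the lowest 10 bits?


Step 1: 59320 | 57966 = 59390
Step 2: 59390 & 1023 = 1022

1022


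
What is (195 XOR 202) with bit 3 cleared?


Step 1: 195 ^ 202 = 9
Step 2: 9 & ~(1 << 3) = 1

1


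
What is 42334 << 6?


0b1010010101011110 << 6 = 0b1010010101011110000000 = 2709376

2709376


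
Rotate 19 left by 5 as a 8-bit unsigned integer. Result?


Rotate 0b10011 left by 5 (8-bit) = 0b1100010 = 98

98


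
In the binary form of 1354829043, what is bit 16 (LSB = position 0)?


0b1010000110000010000110011110011, position 16 = 1

1


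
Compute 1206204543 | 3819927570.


0b1000111111001010011100001111111 | 0b11100011101011110111100000010010 = 0b11100111111011110111100001111111 = 3891230847

3891230847


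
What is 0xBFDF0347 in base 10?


BFDF0347 hex = 3219063623 decimal

3219063623


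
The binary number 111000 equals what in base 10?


111000 in decimal = 56

56


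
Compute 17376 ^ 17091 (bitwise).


0b100001111100000 ^ 0b100001011000011 = 0b100100011 = 291

291


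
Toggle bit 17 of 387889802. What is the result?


387889802 ^ (1 << 17) = 387889802 ^ 131072 = 387758730

387758730


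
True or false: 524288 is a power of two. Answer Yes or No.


0b10000000000000000000. Only one bit set => Yes

Yes


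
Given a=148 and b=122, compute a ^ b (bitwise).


148 ^ 122 = 238

238


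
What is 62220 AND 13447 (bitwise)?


0b1111001100001100 & 0b11010010000111 = 0b11000000000100 = 12292

12292


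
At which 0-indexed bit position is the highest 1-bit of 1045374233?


0b111110010011110010010100011001. Highest set bit at position 29

29


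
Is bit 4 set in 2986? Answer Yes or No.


0b101110101010, bit 4 = 0. No

No


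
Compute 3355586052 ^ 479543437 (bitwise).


0b11001000000000100010111000000100 ^ 0b11100100101010100000010001101 = 0b11010100100101110110111010001001 = 3566694025

3566694025


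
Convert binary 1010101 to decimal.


1010101 in decimal = 85

85


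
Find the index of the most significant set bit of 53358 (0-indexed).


0b1101000001101110. Highest set bit at position 15

15


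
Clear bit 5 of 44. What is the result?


44 & ~(1 << 5) = 12

12


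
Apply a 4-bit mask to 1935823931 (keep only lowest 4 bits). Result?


1935823931 & 15 = 11

11


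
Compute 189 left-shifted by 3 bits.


0b10111101 << 3 = 0b10111101000 = 1512

1512


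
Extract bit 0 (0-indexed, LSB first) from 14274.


0b11011111000010, position 0 = 0

0


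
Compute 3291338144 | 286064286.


0b11000100001011011101010110100000 | 0b10001000011001111111010011110 = 0b11010101001011011111111110111110 = 3576561598

3576561598


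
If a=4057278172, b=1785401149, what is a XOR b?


4057278172 ^ 1785401149 = 2612931041

2612931041


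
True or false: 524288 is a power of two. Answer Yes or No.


0b10000000000000000000. Only one bit set => Yes

Yes


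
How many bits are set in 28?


0b11100 has 3 set bits

3


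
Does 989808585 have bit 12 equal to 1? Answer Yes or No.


0b111010111111110100011111001001, bit 12 = 0. No

No


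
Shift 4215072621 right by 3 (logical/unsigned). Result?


0b11111011001111001110011101101101 >> 3 = 0b11111011001111001110011101101 = 526884077

526884077


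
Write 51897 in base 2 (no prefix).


51897 = 1100101010111001 in binary

1100101010111001


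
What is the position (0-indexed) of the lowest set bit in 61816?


0b1111000101111000. Lowest set bit at position 3

3


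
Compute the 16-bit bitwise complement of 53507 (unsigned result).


~0b1101000100000011 = 0b10111011111100 = 12028 (16-bit unsigned)

12028


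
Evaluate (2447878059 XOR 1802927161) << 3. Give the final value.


Step 1: 2447878059 ^ 1802927161 = 4203862930
Step 2: 4203862930 << 3 = 33630903440

33630903440


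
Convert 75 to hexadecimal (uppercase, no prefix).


75 = 4B hex

4B


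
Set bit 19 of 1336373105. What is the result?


1336373105 | (1 << 19) = 1336373105 | 524288 = 1336897393

1336897393


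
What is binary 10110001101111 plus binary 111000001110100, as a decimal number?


10110001101111 + 111000001110100 = 1001110011100011 = 40163

40163


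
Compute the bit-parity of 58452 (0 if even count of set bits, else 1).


0b1110010001010100 has 7 ones => parity 1

1


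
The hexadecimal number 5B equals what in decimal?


5B hex = 91 decimal

91


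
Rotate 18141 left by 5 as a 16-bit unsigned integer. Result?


Rotate 0b100011011011101 left by 5 (16-bit) = 0b1101101110101000 = 56232

56232


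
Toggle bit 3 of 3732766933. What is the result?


3732766933 ^ (1 << 3) = 3732766933 ^ 8 = 3732766941

3732766941


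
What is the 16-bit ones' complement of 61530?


61530 ^ 65535 = 4005

4005


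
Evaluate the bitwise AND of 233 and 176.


0b11101001 & 0b10110000 = 0b10100000 = 160

160


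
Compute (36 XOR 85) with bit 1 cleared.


Step 1: 36 ^ 85 = 113
Step 2: 113 & ~(1 << 1) = 113

113


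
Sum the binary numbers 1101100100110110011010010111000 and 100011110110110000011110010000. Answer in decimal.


1101100100110110011010010111000 + 100011110110110000011110010000 = 10010000011101100011110001001000 = 2423667784

2423667784


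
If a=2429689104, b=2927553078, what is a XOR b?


2429689104 ^ 2927553078 = 1051522854

1051522854


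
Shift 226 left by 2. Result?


0b11100010 << 2 = 0b1110001000 = 904

904


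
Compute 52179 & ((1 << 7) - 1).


52179 & 127 = 83

83


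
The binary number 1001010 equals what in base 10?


1001010 in decimal = 74

74


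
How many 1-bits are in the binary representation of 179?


0b10110011 has 5 set bits

5


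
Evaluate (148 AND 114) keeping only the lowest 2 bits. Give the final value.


Step 1: 148 & 114 = 16
Step 2: 16 & 3 = 0

0


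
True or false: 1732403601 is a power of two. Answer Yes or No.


0b1100111010000100110000110010001. Multiple bits set => No

No


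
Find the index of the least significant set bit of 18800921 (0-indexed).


0b1000111101110000100011001. Lowest set bit at position 0

0


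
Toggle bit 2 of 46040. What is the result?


46040 ^ (1 << 2) = 46040 ^ 4 = 46044

46044


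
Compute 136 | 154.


0b10001000 | 0b10011010 = 0b10011010 = 154

154


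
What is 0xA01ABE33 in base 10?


A01ABE33 hex = 2686107187 decimal

2686107187


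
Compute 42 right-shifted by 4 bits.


0b101010 >> 4 = 0b10 = 2

2


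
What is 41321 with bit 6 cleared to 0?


41321 & ~(1 << 6) = 41257

41257


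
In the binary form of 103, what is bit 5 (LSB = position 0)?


0b1100111, position 5 = 1

1


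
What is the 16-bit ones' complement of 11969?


11969 ^ 65535 = 53566

53566


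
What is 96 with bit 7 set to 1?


96 | (1 << 7) = 96 | 128 = 224

224


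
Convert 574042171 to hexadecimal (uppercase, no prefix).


574042171 = 2237303B hex

2237303B


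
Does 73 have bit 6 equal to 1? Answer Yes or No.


0b1001001, bit 6 = 1. Yes

Yes


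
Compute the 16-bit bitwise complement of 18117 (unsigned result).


~0b100011011000101 = 0b1011100100111010 = 47418 (16-bit unsigned)

47418


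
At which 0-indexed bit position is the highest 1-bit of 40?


0b101000. Highest set bit at position 5

5


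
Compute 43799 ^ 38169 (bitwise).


0b1010101100010111 ^ 0b1001010100011001 = 0b11111000001110 = 15886

15886


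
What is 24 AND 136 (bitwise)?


0b11000 & 0b10001000 = 0b1000 = 8

8


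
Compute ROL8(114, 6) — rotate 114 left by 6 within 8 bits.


Rotate 0b1110010 left by 6 (8-bit) = 0b10011100 = 156

156


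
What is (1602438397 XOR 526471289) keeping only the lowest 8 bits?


Step 1: 1602438397 ^ 526471289 = 1088558212
Step 2: 1088558212 & 255 = 132

132


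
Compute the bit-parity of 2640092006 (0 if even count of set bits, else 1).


0b10011101010111001001101101100110 has 18 ones => parity 0

0


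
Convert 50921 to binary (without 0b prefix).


50921 = 1100011011101001 in binary

1100011011101001


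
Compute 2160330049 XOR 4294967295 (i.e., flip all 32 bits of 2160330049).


2160330049 ^ 4294967295 = 2134637246

2134637246


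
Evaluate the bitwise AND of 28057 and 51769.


0b110110110011001 & 0b1100101000111001 = 0b100100000011001 = 18457

18457


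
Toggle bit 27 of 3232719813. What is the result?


3232719813 ^ (1 << 27) = 3232719813 ^ 134217728 = 3366937541

3366937541


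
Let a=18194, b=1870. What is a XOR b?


18194 ^ 1870 = 16476

16476


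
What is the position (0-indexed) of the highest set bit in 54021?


0b1101001100000101. Highest set bit at position 15

15


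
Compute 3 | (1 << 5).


3 | (1 << 5) = 3 | 32 = 35

35


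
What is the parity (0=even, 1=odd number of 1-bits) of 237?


0b11101101 has 6 ones => parity 0

0


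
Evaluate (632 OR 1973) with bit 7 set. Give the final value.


Step 1: 632 | 1973 = 2045
Step 2: 2045 | (1 << 7) = 2045 | 128 = 2045

2045


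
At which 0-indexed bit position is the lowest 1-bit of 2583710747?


0b10011010000000000100110000011011. Lowest set bit at position 0

0


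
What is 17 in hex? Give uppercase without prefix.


17 = 11 hex

11


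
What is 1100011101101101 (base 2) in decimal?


1100011101101101 in decimal = 51053

51053


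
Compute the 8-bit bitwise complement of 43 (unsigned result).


~0b101011 = 0b11010100 = 212 (8-bit unsigned)

212


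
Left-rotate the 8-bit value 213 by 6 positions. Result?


Rotate 0b11010101 left by 6 (8-bit) = 0b1110101 = 117

117


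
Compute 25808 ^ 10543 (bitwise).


0b110010011010000 ^ 0b10100100101111 = 0b100110111111111 = 19967

19967


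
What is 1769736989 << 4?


0b1101001011111000000101100011101 << 4 = 0b11010010111110000001011000111010000 = 28315791824

28315791824


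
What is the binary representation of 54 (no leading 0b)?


54 = 110110 in binary

110110


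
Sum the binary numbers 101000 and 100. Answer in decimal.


101000 + 100 = 101100 = 44

44


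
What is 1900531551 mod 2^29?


1900531551 & 536870911 = 289918815

289918815


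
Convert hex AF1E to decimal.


AF1E hex = 44830 decimal

44830


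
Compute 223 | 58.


0b11011111 | 0b111010 = 0b11111111 = 255

255


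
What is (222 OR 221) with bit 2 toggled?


Step 1: 222 | 221 = 223
Step 2: 223 ^ (1 << 2) = 223 ^ 4 = 219

219


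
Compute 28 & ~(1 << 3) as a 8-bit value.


28 & ~(1 << 3) = 20

20


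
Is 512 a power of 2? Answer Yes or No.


0b1000000000. Only one bit set => Yes

Yes


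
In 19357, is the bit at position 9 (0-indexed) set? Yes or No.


0b100101110011101, bit 9 = 1. Yes

Yes


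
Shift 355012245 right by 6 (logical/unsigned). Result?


0b10101001010010000111010010101 >> 6 = 0b10101001010010000111010 = 5547066

5547066


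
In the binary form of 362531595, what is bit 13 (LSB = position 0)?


0b10101100110111100101100001011, position 13 = 0

0


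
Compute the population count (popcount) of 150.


0b10010110 has 4 set bits

4


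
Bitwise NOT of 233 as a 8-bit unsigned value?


~0b11101001 = 0b10110 = 22 (8-bit unsigned)

22


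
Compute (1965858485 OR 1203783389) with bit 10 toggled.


Step 1: 1965858485 | 1203783389 = 2012012285
Step 2: 2012012285 ^ (1 << 10) = 2012012285 ^ 1024 = 2012011261

2012011261


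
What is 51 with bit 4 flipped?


51 ^ (1 << 4) = 51 ^ 16 = 35

35


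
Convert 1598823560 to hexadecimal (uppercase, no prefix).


1598823560 = 5F4C1C88 hex

5F4C1C88


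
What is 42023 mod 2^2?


42023 & 3 = 3

3


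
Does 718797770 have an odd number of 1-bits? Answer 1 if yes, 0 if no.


0b101010110101111111101111001010 has 20 ones => parity 0

0


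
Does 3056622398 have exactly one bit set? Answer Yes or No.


0b10110110001100000101101100111110. Multiple bits set => No

No


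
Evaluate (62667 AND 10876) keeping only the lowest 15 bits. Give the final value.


Step 1: 62667 & 10876 = 8264
Step 2: 8264 & 32767 = 8264

8264


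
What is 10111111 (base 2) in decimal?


10111111 in decimal = 191

191


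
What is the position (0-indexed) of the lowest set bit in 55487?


0b1101100010111111. Lowest set bit at position 0

0


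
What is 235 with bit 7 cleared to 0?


235 & ~(1 << 7) = 107

107


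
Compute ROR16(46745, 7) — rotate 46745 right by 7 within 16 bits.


Rotate 0b1011011010011001 right by 7 (16-bit) = 0b11001101101101 = 13165

13165


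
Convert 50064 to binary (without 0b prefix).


50064 = 1100001110010000 in binary

1100001110010000


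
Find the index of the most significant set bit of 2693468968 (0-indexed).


0b10100000100010110001001100101000. Highest set bit at position 31

31


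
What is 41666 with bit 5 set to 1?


41666 | (1 << 5) = 41666 | 32 = 41698

41698


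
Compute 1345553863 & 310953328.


0b1010000001100111000010111000111 & 0b10010100010001100010101110000 = 0b10000000000001000010101000000 = 268469568

268469568


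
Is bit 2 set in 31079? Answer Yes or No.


0b111100101100111, bit 2 = 1. Yes

Yes


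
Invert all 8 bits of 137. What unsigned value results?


137 ^ 255 = 118

118


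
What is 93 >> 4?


0b1011101 >> 4 = 0b101 = 5

5


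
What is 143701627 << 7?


0b1000100100001011011001111011 << 7 = 0b10001001000010110110011110110000000 = 18393808256

18393808256


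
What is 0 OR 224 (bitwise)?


0b0 | 0b11100000 = 0b11100000 = 224

224


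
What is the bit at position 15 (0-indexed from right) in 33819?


0b1000010000011011, position 15 = 1

1


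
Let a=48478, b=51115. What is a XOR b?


48478 ^ 51115 = 31477

31477


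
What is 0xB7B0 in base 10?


B7B0 hex = 47024 decimal

47024


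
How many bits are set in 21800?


0b101010100101000 has 6 set bits

6


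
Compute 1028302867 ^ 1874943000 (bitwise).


0b111101010010101010100000010011 ^ 0b1101111110000010101110000011000 = 0b1010010100010111111010000001011 = 1384903691

1384903691


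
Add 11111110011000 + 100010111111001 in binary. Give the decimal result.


11111110011000 + 100010111111001 = 1000010110010001 = 34193

34193


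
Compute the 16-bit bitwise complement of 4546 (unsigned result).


~0b1000111000010 = 0b1110111000111101 = 60989 (16-bit unsigned)

60989


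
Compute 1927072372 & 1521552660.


0b1110010110111001100101001110100 & 0b1011010101100010000110100010100 = 0b1010010100100000000100000010100 = 1385170964

1385170964


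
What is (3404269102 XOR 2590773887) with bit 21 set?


Step 1: 3404269102 ^ 2590773887 = 1350898769
Step 2: 1350898769 | (1 << 21) = 1350898769 | 2097152 = 1352995921

1352995921


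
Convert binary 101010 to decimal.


101010 in decimal = 42

42


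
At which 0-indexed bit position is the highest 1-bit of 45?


0b101101. Highest set bit at position 5

5


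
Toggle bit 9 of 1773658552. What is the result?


1773658552 ^ (1 << 9) = 1773658552 ^ 512 = 1773659064

1773659064


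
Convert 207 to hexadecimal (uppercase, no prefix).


207 = CF hex

CF


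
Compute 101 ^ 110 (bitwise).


0b1100101 ^ 0b1101110 = 0b1011 = 11

11


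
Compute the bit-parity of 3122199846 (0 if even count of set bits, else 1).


0b10111010000110001111110100100110 has 17 ones => parity 1

1


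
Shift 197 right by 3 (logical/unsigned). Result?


0b11000101 >> 3 = 0b11000 = 24

24


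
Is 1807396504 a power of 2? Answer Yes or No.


0b1101011101110101010111010011000. Multiple bits set => No

No


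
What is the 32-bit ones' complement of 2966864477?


2966864477 ^ 4294967295 = 1328102818

1328102818


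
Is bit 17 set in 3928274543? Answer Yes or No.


0b11101010001001001011011001101111, bit 17 = 0. No

No


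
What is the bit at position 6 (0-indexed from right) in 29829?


0b111010010000101, position 6 = 0

0


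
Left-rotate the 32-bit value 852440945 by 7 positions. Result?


Rotate 0b110010110011110011011101110001 left by 7 (32-bit) = 0b1100111100110111011100010011001 = 1738258585

1738258585


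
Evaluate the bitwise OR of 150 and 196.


0b10010110 | 0b11000100 = 0b11010110 = 214

214


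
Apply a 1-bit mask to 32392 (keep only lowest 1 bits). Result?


32392 & 1 = 0

0


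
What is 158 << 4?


0b10011110 << 4 = 0b100111100000 = 2528

2528


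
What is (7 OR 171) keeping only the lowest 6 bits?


Step 1: 7 | 171 = 175
Step 2: 175 & 63 = 47

47
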